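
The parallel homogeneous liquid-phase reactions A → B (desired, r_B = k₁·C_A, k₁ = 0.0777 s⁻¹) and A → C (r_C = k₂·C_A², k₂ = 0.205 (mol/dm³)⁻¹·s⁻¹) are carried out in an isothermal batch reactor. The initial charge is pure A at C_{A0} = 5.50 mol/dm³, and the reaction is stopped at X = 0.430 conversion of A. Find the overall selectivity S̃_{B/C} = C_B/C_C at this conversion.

C_A = C_{A0}(1−X) = 3.135 mol/dm³.
Along a PFR/batch, dC_B/dC_A = −r_B/(r_B+r_C) = −k₁/(k₁+k₂·C_A).
Integrating from C_{A0} to C_A: C_B = (0.0777/0.205)·ln[(0.0777+0.205·5.50)/(0.0777+0.205·3.14)] = 0.3790·ln(1.205/0.7204) = 0.1951 mol/dm³.
C_C = (C_{A0}−C_A)−C_B = 2.170 mol/dm³; S̃_{B/C} = 0.1951/2.170 = 0.0899.

0.0899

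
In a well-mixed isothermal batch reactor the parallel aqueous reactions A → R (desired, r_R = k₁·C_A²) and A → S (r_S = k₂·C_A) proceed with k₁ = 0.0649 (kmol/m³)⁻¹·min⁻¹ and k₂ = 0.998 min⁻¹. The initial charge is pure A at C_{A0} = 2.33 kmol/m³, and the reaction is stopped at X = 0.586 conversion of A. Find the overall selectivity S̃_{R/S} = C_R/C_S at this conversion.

0.107

C_A = C_{A0}(1−X) = 0.9646 kmol/m³.
Along a PFR/batch, dC_S/dC_A = −r_S/(r_R+r_S) = −k₂/(k₂+k₁·C_A).
Integrating from C_{A0} to C_A: C_S = (0.998/0.0649)·ln[(0.998+0.0649·2.33)/(0.998+0.0649·0.965)] = 15.38·ln(1.149/1.061) = 1.234 kmol/m³.
Then C_R = (C_{A0}−C_A) − C_S = 1.365 − 1.234 = 0.1315 kmol/m³.
S̃_{R/S} = C_R/C_S = 0.1315/1.234 = 0.107.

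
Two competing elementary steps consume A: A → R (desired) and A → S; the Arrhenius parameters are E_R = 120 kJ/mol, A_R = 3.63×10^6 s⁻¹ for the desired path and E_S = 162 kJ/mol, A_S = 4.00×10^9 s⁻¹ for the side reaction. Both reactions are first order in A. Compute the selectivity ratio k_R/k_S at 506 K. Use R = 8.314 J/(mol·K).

19.7

k_R/k_S = (A_R/A_S)·exp[−(E_R−E_S)/(RT)] = (A_R/A_S)·exp[(E_S−E_R)/(RT)].
(E_S−E_R)/(RT) = (162−120)×10³/(8.314×506) = 42000/4207 = 9.984.
k_R/k_S = (3.63×10^6/4.00×10^9)·exp(9.984) = 9.075×10^-4 × 21669 = 19.7.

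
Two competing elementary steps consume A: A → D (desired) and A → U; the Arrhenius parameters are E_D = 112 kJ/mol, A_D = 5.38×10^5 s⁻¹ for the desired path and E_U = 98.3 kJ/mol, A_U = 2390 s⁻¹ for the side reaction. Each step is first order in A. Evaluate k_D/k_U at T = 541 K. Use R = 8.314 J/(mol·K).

10.7

Since both paths have the same order in A, the concentration cancels and S_{D/U} = k_D/k_U = (A_D/A_U)·exp[(E_U−E_D)/(RT)].
(E_U−E_D)/(RT) = (98.3−112)×10³/(8.314×541) = -13700/4498 = -3.046.
k_D/k_U = (5.38×10^5/2390)·exp(-3.046) = 225.1 × 0.04755 = 10.7.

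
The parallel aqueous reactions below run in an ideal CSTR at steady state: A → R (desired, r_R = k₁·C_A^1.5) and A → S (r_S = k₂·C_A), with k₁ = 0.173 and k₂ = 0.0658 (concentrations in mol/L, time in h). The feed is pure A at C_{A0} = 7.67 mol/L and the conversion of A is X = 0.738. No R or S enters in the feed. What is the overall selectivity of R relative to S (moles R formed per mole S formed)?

3.73

Exit C_A = C_{A0}(1−X) = 7.67×0.262 = 2.010 mol/L.
In a CSTR the entire volume is at exit conditions, so r_R = 0.173×2.010^1.5 = 0.4928 and r_S = 0.0658×2.010 = 0.1322.
Overall selectivity = C_R/C_S = r_Rτ/(r_Sτ) = r_R/r_S = 3.73.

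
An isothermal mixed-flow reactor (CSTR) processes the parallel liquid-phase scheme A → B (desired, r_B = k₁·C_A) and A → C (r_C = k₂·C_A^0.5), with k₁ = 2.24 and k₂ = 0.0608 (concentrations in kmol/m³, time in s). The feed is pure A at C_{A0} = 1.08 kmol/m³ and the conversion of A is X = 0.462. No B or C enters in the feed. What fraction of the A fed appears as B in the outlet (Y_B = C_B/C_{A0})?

0.446

Exit C_A = C_{A0}(1−X) = 1.08×0.538 = 0.5810 kmol/m³.
Rates in a CSTR are evaluated at the outlet concentration: r_B = 2.24×0.5810 = 1.302, r_C = 0.0608×0.5810^0.5 = 0.04635.
Fraction of consumed A going to B: r_B/(r_B+r_C) = 0.9656.
C_B = 0.9656·C_{A0}·X = 0.9656×1.08×0.462 = 0.482 kmol/m³; Y_B = C_B/C_{A0} = 0.446.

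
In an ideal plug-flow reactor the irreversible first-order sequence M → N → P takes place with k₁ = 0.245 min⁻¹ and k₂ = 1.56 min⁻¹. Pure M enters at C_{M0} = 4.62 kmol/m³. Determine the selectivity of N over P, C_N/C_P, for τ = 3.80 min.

The intermediate concentration in a first-order A→B→C sequence is C_N = k₁C_{M0}(e^(−k₁τ) − e^(−k₂τ))/(k₂−k₁).
e^(−k₁τ) = e^(−0.245×3.80) = e^(−0.9310) = 0.3942; e^(−k₂τ) = e^(−5.928) = 0.002664.
C_N = 0.245×4.62/(1.56−0.245) × (0.3942−0.002664) = 0.8608×0.3915 = 0.3370 kmol/m³.
C_M = C_{M0}e^(−k₁τ) = 1.821 kmol/m³, so C_P = C_{M0}−C_M−C_N = 2.462 kmol/m³; C_N/C_P = 0.137.

0.137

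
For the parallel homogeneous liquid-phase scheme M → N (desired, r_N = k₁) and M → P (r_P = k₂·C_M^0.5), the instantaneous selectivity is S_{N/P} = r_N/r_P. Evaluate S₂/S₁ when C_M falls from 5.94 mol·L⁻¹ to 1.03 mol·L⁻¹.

S_{N/P} = (k₁/k₂)·C_M^-0.5, so S₂/S₁ = (C_{M,2}/C_{M,1})^-0.5.
= (1.03/5.94)^(-0.5) = (0.1734)^(-0.5) = 2.40.
Selectivity toward N rises as C_M falls — low-concentration operation is favoured.

2.40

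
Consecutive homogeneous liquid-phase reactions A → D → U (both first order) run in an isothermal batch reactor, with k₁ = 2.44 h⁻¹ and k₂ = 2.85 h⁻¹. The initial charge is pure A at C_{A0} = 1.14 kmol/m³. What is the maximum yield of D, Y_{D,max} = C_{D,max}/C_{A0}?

0.340

For a first-order series the maximum intermediate yield is C_{D,max}/C_{A0} = (k₁/k₂)^[k₂/(k₂−k₁)].
= (2.44/2.85)^(2.85/(2.85−2.44)) = (0.8561)^(6.951) = 0.3397.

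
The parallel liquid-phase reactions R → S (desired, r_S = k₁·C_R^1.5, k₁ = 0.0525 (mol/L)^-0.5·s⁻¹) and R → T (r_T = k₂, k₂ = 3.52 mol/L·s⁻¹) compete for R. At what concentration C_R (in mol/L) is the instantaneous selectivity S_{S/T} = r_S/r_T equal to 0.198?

5.61 mol/L

S_{S/T} = (k₁/k₂)·C_R^1.5 ⇒ C_R = (S·k₂/k₁)^(1/1.5).
= (0.198×3.52/0.0525)^(0.6667) = (13.28)^(0.6667) = 5.61 mol/L.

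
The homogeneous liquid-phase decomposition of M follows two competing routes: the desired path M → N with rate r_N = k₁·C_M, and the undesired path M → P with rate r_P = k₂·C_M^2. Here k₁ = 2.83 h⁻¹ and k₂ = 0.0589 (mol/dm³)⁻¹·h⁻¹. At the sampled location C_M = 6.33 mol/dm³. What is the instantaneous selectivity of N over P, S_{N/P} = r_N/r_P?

7.59

S_{N/P} = r_N/r_P = (k₁·C_M)/(k₂·C_M^2) = (k₁/k₂)·C_M⁻¹.
= (2.83×6.330) / (0.0589×6.330^2) = 17.91/2.360 = 7.59.
The undesired path is higher order in M, so low C_M (CSTR or dilute feed) favours N.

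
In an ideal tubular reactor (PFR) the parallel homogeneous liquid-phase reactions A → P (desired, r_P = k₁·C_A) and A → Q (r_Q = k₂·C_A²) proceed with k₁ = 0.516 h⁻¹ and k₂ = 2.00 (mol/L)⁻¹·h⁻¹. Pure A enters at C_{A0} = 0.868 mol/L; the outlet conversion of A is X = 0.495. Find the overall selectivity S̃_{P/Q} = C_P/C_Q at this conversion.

0.406

C_A = C_{A0}(1−X) = 0.4383 mol/L.
Along a PFR/batch, dC_P/dC_A = −r_P/(r_P+r_Q) = −k₁/(k₁+k₂·C_A).
Integrating from C_{A0} to C_A: C_P = (0.516/2.00)·ln[(0.516+2.00·0.868)/(0.516+2.00·0.438)] = 0.2580·ln(2.252/1.393) = 0.1240 mol/L.
C_Q = (C_{A0}−C_A)−C_P = 0.3057 mol/L; S̃_{P/Q} = 0.1240/0.3057 = 0.406.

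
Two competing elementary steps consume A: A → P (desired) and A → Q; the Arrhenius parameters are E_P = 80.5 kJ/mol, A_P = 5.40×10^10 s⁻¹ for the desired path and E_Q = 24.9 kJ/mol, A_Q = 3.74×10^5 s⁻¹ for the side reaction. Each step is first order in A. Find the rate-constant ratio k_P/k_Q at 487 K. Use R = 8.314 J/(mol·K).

With equal orders, S_{P/Q} = k_P/k_Q = (A_P/A_Q)·exp[(E_Q−E_P)/(RT)].
(E_Q−E_P)/(RT) = (24.9−80.5)×10³/(8.314×487) = -55600/4049 = -13.73.
k_P/k_Q = (5.40×10^10/3.74×10^5)·exp(-13.73) = 1.444×10^5 × 1.087×10^-6 = 0.157.

0.157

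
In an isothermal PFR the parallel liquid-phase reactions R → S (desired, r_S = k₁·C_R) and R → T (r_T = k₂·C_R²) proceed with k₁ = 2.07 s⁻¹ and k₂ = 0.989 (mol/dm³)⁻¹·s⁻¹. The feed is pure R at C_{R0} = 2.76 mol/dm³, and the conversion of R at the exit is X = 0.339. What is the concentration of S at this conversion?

0.448 mol/dm³

C_R = C_{R0}(1−X) = 1.824 mol/dm³.
Along a PFR/batch, dC_S/dC_R = −r_S/(r_S+r_T) = −k₁/(k₁+k₂·C_R).
Integrating from C_{R0} to C_R: C_S = (2.07/0.989)·ln[(2.07+0.989·2.76)/(2.07+0.989·1.82)] = 2.093·ln(4.800/3.874) = 0.4483 mol/dm³.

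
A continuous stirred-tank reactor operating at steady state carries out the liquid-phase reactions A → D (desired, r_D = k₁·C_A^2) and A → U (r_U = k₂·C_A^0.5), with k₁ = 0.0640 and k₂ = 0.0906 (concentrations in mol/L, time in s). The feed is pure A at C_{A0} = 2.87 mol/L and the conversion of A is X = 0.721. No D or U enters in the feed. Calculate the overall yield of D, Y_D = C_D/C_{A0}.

Exit C_A = C_{A0}(1−X) = 2.87×0.279 = 0.8007 mol/L.
A CSTR operates uniformly at the exit composition, giving r_D = 0.04103 and r_U = 0.08107 (each k·C_A^n at C_A = 0.8007).
Fraction of consumed A going to D: r_D/(r_D+r_U) = 0.3361.
C_D = 0.3361·C_{A0}·X = 0.3361×2.87×0.721 = 0.695 mol/L; Y_D = C_D/C_{A0} = 0.242.

0.242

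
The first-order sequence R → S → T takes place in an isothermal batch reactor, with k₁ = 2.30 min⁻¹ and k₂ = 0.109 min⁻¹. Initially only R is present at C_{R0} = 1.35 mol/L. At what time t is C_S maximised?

1.39 min

Setting dC_S/dt = 0 gives t_opt = ln(k₂/k₁)/(k₂−k₁).
= ln(0.109/2.30)/(0.109−2.30) = ln(0.04739)/-2.191 = -3.049/-2.191 = 1.39 min.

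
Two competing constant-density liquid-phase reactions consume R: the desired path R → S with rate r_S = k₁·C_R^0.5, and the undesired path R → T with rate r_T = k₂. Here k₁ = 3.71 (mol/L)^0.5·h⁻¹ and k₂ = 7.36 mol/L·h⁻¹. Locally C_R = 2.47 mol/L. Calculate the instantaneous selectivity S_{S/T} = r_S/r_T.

0.792

S_{S/T} = r_S/r_T = (k₁·C_R^0.5)/(k₂) = (k₁/k₂)·C_R^0.5.
= (3.71×2.470^0.5) / (7.36) = 5.831/7.360 = 0.792.
Since the desired path is higher order in R, keeping C_R high (PFR or concentrated feed) favours S.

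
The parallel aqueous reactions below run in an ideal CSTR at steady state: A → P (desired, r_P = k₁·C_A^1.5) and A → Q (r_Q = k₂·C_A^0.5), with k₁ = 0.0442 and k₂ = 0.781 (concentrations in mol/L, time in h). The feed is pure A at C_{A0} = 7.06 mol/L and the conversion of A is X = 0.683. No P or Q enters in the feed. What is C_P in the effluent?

0.542 mol/L

Exit C_A = C_{A0}(1−X) = 7.06×0.317 = 2.238 mol/L.
A CSTR operates uniformly at the exit composition, giving r_P = 0.1480 and r_Q = 1.168 (each k·C_A^n at C_A = 2.238).
Fraction of consumed A going to P: r_P/(r_P+r_Q) = 0.1124.
C_P = 0.1124·C_{A0}·X = 0.1124×7.06×0.683 = 0.542 mol/L.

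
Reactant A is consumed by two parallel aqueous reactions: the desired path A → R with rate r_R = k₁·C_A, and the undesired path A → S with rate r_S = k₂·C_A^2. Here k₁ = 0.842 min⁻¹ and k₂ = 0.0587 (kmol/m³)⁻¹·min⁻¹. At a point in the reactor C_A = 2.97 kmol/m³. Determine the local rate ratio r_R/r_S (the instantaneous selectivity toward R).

S_{R/S} = r_R/r_S = (k₁·C_A)/(k₂·C_A^2) = (k₁/k₂)·C_A⁻¹.
= (0.842×2.970) / (0.0587×2.970^2) = 2.501/0.5178 = 4.83.
The undesired path is higher order in A, so low C_A (CSTR or dilute feed) favours R.

4.83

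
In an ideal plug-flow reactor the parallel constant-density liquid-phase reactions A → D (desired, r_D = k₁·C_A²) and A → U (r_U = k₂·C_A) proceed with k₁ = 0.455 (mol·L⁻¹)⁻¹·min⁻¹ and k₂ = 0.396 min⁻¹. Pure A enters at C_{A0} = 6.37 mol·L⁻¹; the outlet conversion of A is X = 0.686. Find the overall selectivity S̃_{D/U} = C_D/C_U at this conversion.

4.43

C_A = C_{A0}(1−X) = 2.000 mol·L⁻¹.
Along a PFR/batch, dC_U/dC_A = −r_U/(r_D+r_U) = −k₂/(k₂+k₁·C_A).
Integrating from C_{A0} to C_A: C_U = (0.396/0.455)·ln[(0.396+0.455·6.37)/(0.396+0.455·2.00)] = 0.8703·ln(3.294/1.306) = 0.8052 mol·L⁻¹.
Then C_D = (C_{A0}−C_A) − C_U = 4.370 − 0.8052 = 3.565 mol·L⁻¹.
S̃_{D/U} = C_D/C_U = 3.565/0.8052 = 4.43.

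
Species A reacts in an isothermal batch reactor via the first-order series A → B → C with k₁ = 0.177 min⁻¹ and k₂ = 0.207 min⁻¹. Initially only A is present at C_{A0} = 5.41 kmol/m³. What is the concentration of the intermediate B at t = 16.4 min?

0.681 kmol/m³

For first-order series with pure A initially, C_B(t) = k₁C_{A0}/(k₂−k₁)·(e^(−k₁t) − e^(−k₂t)).
e^(−k₁t) = e^(−0.177×16.4) = e^(−2.903) = 0.05487; e^(−k₂t) = e^(−3.395) = 0.03355.
C_B = 0.177×5.41/(0.207−0.177) × (0.05487−0.03355) = 31.92×0.02132 = 0.6806 kmol/m³.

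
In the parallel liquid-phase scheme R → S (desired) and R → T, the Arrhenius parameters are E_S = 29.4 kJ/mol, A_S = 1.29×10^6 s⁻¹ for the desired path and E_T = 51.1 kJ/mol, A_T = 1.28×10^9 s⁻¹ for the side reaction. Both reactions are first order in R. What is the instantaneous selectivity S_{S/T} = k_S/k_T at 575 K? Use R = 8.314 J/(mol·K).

0.0943

k_S/k_T = (A_S/A_T)·exp[−(E_S−E_T)/(RT)] = (A_S/A_T)·exp[(E_T−E_S)/(RT)].
(E_T−E_S)/(RT) = (51.1−29.4)×10³/(8.314×575) = 21700/4781 = 4.539.
k_S/k_T = (1.29×10^6/1.28×10^9)·exp(4.539) = 0.001008 × 93.62 = 0.0943.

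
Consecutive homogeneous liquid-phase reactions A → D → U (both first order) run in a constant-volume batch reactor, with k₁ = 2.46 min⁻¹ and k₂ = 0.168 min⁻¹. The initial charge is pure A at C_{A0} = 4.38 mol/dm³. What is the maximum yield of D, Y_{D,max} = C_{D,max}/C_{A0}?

0.821

At the optimum, C_{D,max}/C_{A0} = (k₁/k₂)^[k₂/(k₂−k₁)].
= (2.46/0.168)^(0.168/(0.168−2.46)) = (14.64)^(-0.07330) = 0.8214.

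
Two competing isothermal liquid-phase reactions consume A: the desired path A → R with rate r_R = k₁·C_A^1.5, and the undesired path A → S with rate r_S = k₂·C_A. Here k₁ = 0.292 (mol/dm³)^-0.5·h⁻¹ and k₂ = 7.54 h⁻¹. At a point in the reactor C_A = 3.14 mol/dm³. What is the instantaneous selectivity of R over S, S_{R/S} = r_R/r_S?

S_{R/S} = r_R/r_S = (k₁·C_A^1.5)/(k₂·C_A) = (k₁/k₂)·C_A^0.5.
= (0.292×3.140^1.5) / (7.54×3.140) = 1.625/23.68 = 0.0686.
Since the desired path is higher order in A, keeping C_A high (PFR or concentrated feed) favours R.

0.0686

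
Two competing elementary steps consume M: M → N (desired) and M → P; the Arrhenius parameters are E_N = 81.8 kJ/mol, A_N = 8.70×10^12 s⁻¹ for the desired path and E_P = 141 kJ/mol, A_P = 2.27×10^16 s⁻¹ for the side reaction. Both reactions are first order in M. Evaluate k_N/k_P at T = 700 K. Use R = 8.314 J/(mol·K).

With equal orders, S_{N/P} = k_N/k_P = (A_N/A_P)·exp[(E_P−E_N)/(RT)].
(E_P−E_N)/(RT) = (141−81.8)×10³/(8.314×700) = 59200/5820 = 10.17.
k_N/k_P = (8.70×10^12/2.27×10^16)·exp(10.17) = 3.833×10^-4 × 26165 = 10.0.
Since E_N < E_P, lowering the temperature improves selectivity toward N.

10.0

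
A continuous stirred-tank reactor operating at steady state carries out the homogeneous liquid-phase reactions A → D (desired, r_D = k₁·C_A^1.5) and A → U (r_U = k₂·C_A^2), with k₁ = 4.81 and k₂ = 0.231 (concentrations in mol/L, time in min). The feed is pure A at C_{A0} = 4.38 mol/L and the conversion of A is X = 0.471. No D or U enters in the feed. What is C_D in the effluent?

1.92 mol/L

Exit C_A = C_{A0}(1−X) = 4.38×0.529 = 2.317 mol/L.
Rates in a CSTR are evaluated at the outlet concentration: r_D = 4.81×2.317^1.5 = 16.96, r_U = 0.231×2.317^2 = 1.240.
Fraction of consumed A going to D: r_D/(r_D+r_U) = 0.9319.
C_D = 0.9319·C_{A0}·X = 0.9319×4.38×0.471 = 1.92 mol/L.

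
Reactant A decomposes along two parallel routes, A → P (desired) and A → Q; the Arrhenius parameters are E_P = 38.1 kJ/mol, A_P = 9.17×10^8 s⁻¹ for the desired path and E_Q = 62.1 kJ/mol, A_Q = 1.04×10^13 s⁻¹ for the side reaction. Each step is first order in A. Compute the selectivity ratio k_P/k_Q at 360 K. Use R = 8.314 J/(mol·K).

0.268

Since both paths have the same order in A, the concentration cancels and S_{P/Q} = k_P/k_Q = (A_P/A_Q)·exp[(E_Q−E_P)/(RT)].
(E_Q−E_P)/(RT) = (62.1−38.1)×10³/(8.314×360) = 24000/2993 = 8.019.
k_P/k_Q = (9.17×10^8/1.04×10^13)·exp(8.019) = 8.817×10^-5 × 3037 = 0.268.
Since E_P < E_Q, lowering the temperature improves selectivity toward P.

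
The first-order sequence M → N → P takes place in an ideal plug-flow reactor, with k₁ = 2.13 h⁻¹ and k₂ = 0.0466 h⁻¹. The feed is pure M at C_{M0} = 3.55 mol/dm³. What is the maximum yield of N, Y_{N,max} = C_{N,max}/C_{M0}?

0.918

For a first-order series the maximum intermediate yield is C_{N,max}/C_{M0} = (k₁/k₂)^[k₂/(k₂−k₁)].
= (2.13/0.0466)^(0.0466/(0.0466−2.13)) = (45.71)^(-0.02237) = 0.9181.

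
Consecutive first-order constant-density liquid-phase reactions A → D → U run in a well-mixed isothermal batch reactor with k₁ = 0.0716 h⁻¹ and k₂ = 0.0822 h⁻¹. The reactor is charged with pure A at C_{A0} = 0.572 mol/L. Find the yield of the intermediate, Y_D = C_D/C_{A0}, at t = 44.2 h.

For first-order series with pure A initially, C_D(t) = k₁C_{A0}/(k₂−k₁)·(e^(−k₁t) − e^(−k₂t)).
e^(−k₁t) = e^(−0.0716×44.2) = e^(−3.165) = 0.04223; e^(−k₂t) = e^(−3.633) = 0.02643.
C_D = 0.0716×0.572/(0.0822−0.0716) × (0.04223−0.02643) = 3.864×0.01580 = 0.06103 mol/L.
Y_D = C_D/C_{A0} = 0.06103/0.572 = 0.107.

0.107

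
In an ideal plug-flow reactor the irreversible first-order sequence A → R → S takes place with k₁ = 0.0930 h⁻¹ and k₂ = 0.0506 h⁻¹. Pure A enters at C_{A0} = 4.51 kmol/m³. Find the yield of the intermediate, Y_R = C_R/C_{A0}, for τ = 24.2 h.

Solving the coupled first-order balances gives C_R(τ) = [k₁/(k₂−k₁)]·C_{A0}·(e^(−k₁τ) − e^(−k₂τ)).
e^(−k₁τ) = e^(−0.0930×24.2) = e^(−2.251) = 0.1053; e^(−k₂τ) = e^(−1.225) = 0.2939.
C_R = 0.0930×4.51/(0.0506−0.0930) × (0.1053−0.2939) = (-9.892)×(-0.1886) = 1.865 kmol/m³.
Y_R = C_R/C_{A0} = 1.865/4.51 = 0.414.

0.414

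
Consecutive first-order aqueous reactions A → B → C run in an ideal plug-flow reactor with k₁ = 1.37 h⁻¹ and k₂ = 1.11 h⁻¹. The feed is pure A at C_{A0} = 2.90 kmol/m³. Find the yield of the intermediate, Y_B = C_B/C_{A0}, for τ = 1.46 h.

0.329

The intermediate concentration in a first-order A→B→C sequence is C_B = k₁C_{A0}(e^(−k₁τ) − e^(−k₂τ))/(k₂−k₁).
e^(−k₁τ) = e^(−1.37×1.46) = e^(−2.000) = 0.1353; e^(−k₂τ) = e^(−1.621) = 0.1978.
C_B = 1.37×2.90/(1.11−1.37) × (0.1353−0.1978) = (-15.28)×(-0.06247) = 0.9546 kmol/m³.
Y_B = C_B/C_{A0} = 0.9546/2.90 = 0.329.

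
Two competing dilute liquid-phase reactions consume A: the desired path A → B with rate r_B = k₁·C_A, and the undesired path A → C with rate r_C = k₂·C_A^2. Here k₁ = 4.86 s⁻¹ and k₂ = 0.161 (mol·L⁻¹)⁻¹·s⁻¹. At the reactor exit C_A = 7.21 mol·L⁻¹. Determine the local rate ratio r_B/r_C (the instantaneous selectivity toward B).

S_{B/C} = r_B/r_C = (k₁·C_A)/(k₂·C_A^2) = (k₁/k₂)·C_A⁻¹.
= (4.86×7.210) / (0.161×7.210^2) = 35.04/8.369 = 4.19.
The undesired path is higher order in A, so low C_A (CSTR or dilute feed) favours B.

4.19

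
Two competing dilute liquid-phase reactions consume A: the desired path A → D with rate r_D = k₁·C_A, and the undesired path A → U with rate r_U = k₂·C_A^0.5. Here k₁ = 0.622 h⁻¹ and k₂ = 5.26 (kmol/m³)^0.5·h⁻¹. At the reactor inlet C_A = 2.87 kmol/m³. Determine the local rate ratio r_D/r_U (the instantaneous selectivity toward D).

S_{D/U} = r_D/r_U = (k₁·C_A)/(k₂·C_A^0.5) = (k₁/k₂)·C_A^0.5.
= (0.622×2.870) / (5.26×2.870^0.5) = 1.785/8.911 = 0.200.

0.200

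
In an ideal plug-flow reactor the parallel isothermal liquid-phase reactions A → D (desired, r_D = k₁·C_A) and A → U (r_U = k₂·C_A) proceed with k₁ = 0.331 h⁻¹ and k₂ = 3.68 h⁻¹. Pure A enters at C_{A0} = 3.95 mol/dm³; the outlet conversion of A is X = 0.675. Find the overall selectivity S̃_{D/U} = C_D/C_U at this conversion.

0.0899

C_A = C_{A0}(1−X) = 1.284 mol/dm³.
Both paths are first order in A, so the instantaneous fraction to D is constant: dC_D/d(−C_A) = k₁/(k₁+k₂) = 0.08252.
C_D = 0.08252·(C_{A0}−C_A) = 0.08252×2.666 = 0.220 mol/dm³.
C_U = (C_{A0}−C_A)−C_D = 2.446 mol/dm³; S̃_{D/U} = 0.2200/2.446 = 0.0899.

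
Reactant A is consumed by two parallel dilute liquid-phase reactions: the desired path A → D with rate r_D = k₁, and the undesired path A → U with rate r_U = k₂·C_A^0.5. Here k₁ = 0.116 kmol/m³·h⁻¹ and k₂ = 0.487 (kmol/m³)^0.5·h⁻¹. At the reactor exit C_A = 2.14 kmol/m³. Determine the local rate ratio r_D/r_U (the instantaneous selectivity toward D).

S_{D/U} = r_D/r_U = (k₁)/(k₂·C_A^0.5) = (k₁/k₂)·C_A^-0.5.
= (0.116) / (0.487×2.140^0.5) = 0.1160/0.7124 = 0.163.

0.163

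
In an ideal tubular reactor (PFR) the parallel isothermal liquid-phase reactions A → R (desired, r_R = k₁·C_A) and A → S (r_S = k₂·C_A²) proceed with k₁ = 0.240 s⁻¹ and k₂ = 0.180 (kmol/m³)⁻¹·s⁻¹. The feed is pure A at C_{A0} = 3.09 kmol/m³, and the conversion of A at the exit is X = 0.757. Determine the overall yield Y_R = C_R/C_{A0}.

0.325

C_A = C_{A0}(1−X) = 0.7509 kmol/m³.
Along a PFR/batch, dC_R/dC_A = −r_R/(r_R+r_S) = −k₁/(k₁+k₂·C_A).
Integrating from C_{A0} to C_A: C_R = (0.240/0.180)·ln[(0.240+0.180·3.09)/(0.240+0.180·0.751)] = 1.333·ln(0.7962/0.3752) = 1.003 kmol/m³.
Y_R = C_R/C_{A0} = 1.003/3.09 = 0.325.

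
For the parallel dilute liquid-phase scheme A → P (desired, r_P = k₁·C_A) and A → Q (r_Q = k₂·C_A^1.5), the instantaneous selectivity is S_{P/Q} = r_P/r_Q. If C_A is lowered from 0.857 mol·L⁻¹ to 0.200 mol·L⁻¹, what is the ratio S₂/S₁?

2.07

S_{P/Q} = (k₁/k₂)·C_A^-0.5, so S₂/S₁ = (C_{A,2}/C_{A,1})^-0.5.
= (0.200/0.857)^(-0.5) = (0.2334)^(-0.5) = 2.07.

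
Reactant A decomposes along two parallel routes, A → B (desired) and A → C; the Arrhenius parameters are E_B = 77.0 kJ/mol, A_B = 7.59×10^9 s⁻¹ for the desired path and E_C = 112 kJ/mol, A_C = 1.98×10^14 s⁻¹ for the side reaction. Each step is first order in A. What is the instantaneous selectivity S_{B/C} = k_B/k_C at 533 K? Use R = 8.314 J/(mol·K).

k_B/k_C = (A_B/A_C)·exp[−(E_B−E_C)/(RT)] = (A_B/A_C)·exp[(E_C−E_B)/(RT)].
(E_C−E_B)/(RT) = (112−77.0)×10³/(8.314×533) = 35000/4431 = 7.898.
k_B/k_C = (7.59×10^9/1.98×10^14)·exp(7.898) = 3.833×10^-5 × 2693 = 0.103.

0.103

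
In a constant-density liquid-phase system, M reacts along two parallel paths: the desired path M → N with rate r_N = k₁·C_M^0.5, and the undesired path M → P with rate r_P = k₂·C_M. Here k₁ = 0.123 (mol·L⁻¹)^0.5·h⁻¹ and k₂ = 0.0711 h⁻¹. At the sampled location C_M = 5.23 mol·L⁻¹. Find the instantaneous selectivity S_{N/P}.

S_{N/P} = r_N/r_P = (k₁·C_M^0.5)/(k₂·C_M) = (k₁/k₂)·C_M^-0.5.
= (0.123×5.230^0.5) / (0.0711×5.230) = 0.2813/0.3719 = 0.756.
The undesired path is higher order in M, so low C_M (CSTR or dilute feed) favours N.

0.756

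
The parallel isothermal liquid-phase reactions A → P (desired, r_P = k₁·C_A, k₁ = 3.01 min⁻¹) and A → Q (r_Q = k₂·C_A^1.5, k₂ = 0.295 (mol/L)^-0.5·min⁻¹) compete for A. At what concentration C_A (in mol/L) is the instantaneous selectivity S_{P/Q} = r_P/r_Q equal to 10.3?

0.981 mol/L

S_{P/Q} = (k₁/k₂)·C_A^-0.5 ⇒ C_A = (S·k₂/k₁)^(-2).
= (10.3×0.295/3.01)^(-2) = (1.009)^(-2) = 0.981 mol/L.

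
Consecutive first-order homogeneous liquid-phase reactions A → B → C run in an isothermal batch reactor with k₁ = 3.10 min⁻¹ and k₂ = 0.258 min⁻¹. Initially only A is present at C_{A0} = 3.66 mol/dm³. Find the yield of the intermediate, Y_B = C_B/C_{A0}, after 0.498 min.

0.726

For first-order series with pure A initially, C_B(t) = k₁C_{A0}/(k₂−k₁)·(e^(−k₁t) − e^(−k₂t)).
e^(−k₁t) = e^(−3.10×0.498) = e^(−1.544) = 0.2136; e^(−k₂t) = e^(−0.1285) = 0.8794.
C_B = 3.10×3.66/(0.258−3.10) × (0.2136−0.8794) = (-3.992)×(-0.6659) = 2.658 mol/dm³.
Y_B = C_B/C_{A0} = 2.658/3.66 = 0.726.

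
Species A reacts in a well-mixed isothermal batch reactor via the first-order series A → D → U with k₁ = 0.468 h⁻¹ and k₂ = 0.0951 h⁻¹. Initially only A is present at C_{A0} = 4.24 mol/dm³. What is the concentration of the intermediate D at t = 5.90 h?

2.70 mol/dm³

Solving the coupled first-order balances gives C_D(t) = [k₁/(k₂−k₁)]·C_{A0}·(e^(−k₁t) − e^(−k₂t)).
e^(−k₁t) = e^(−0.468×5.90) = e^(−2.761) = 0.06322; e^(−k₂t) = e^(−0.5611) = 0.5706.
C_D = 0.468×4.24/(0.0951−0.468) × (0.06322−0.5706) = (-5.321)×(-0.5074) = 2.700 mol/dm³.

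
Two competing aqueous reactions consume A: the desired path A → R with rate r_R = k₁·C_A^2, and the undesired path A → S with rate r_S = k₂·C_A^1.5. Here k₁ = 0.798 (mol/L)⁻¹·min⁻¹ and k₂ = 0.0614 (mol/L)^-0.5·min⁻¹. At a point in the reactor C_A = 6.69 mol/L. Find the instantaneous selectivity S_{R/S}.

33.6

S_{R/S} = r_R/r_S = (k₁·C_A^2)/(k₂·C_A^1.5) = (k₁/k₂)·C_A^0.5.
= (0.798×6.690^2) / (0.0614×6.690^1.5) = 35.72/1.062 = 33.6.
Since the desired path is higher order in A, keeping C_A high (PFR or concentrated feed) favours R.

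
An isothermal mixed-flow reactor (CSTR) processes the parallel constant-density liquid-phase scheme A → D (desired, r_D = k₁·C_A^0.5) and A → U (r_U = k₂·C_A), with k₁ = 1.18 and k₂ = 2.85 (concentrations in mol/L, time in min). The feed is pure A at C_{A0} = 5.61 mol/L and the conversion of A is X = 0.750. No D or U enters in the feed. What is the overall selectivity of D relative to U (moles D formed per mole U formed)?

Exit C_A = C_{A0}(1−X) = 5.61×0.250 = 1.403 mol/L.
A CSTR operates uniformly at the exit composition, giving r_D = 1.397 and r_U = 3.997 (each k·C_A^n at C_A = 1.403).
Overall selectivity = C_D/C_U = r_Dτ/(r_Uτ) = r_D/r_U = 0.350.

0.350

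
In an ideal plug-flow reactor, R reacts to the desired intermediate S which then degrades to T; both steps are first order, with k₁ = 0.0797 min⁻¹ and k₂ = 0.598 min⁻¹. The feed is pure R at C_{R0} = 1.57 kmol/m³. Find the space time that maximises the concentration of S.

3.89 min

Setting dC_S/dτ = 0 gives τ_opt = ln(k₂/k₁)/(k₂−k₁).
= ln(0.598/0.0797)/(0.598−0.0797) = ln(7.503)/0.5183 = 2.015/0.5183 = 3.89 min.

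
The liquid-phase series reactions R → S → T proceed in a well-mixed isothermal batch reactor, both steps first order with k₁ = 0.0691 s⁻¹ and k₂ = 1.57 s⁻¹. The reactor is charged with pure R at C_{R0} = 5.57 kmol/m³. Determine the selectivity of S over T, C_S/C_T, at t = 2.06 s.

0.403

For first-order series with pure R initially, C_S(t) = k₁C_{R0}/(k₂−k₁)·(e^(−k₁t) − e^(−k₂t)).
e^(−k₁t) = e^(−0.0691×2.06) = e^(−0.1423) = 0.8673; e^(−k₂t) = e^(−3.234) = 0.03939.
C_S = 0.0691×5.57/(1.57−0.0691) × (0.8673−0.03939) = 0.2564×0.8279 = 0.2123 kmol/m³.
C_R = C_{R0}e^(−k₁t) = 4.831 kmol/m³, so C_T = C_{R0}−C_R−C_S = 0.5267 kmol/m³; C_S/C_T = 0.403.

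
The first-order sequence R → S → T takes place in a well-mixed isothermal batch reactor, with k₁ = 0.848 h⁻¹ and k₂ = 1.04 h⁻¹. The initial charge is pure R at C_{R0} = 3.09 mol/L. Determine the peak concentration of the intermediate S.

For a first-order series the maximum intermediate yield is C_{S,max}/C_{R0} = (k₁/k₂)^[k₂/(k₂−k₁)].
= (0.848/1.04)^(1.04/(1.04−0.848)) = (0.8154)^(5.417) = 0.3310.
C_{S,max} = 0.3310×3.09 = 1.02 mol/L.

1.02 mol/L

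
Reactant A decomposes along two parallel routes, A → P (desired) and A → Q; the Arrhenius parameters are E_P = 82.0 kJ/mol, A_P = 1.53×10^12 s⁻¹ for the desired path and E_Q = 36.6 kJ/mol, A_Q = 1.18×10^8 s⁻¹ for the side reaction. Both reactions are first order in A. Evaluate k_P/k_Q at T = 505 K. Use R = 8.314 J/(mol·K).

0.261

k_P/k_Q = (A_P/A_Q)·exp[−(E_P−E_Q)/(RT)] = (A_P/A_Q)·exp[(E_Q−E_P)/(RT)].
(E_Q−E_P)/(RT) = (36.6−82.0)×10³/(8.314×505) = -45400/4199 = -10.81.
k_P/k_Q = (1.53×10^12/1.18×10^8)·exp(-10.81) = 12966 × 2.013×10^-5 = 0.261.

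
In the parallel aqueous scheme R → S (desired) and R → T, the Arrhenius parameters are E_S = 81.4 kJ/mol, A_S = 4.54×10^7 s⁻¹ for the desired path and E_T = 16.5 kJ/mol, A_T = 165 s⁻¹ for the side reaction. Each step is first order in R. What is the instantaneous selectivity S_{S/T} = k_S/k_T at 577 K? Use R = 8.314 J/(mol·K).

0.367

With equal orders, S_{S/T} = k_S/k_T = (A_S/A_T)·exp[(E_T−E_S)/(RT)].
(E_T−E_S)/(RT) = (16.5−81.4)×10³/(8.314×577) = -64900/4797 = -13.53.
k_S/k_T = (4.54×10^7/165)·exp(-13.53) = 2.752×10^5 × 1.332×10^-6 = 0.367.
Since E_S > E_T, raising the temperature improves selectivity toward S.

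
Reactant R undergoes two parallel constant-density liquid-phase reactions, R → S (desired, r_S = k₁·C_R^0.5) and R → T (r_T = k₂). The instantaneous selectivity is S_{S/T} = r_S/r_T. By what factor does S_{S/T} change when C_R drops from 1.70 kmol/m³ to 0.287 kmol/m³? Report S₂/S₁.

0.411

S_{S/T} = (k₁/k₂)·C_R^0.5, so S₂/S₁ = (C_{R,2}/C_{R,1})^0.5.
= (0.287/1.70)^0.5 = (0.1688)^0.5 = 0.411.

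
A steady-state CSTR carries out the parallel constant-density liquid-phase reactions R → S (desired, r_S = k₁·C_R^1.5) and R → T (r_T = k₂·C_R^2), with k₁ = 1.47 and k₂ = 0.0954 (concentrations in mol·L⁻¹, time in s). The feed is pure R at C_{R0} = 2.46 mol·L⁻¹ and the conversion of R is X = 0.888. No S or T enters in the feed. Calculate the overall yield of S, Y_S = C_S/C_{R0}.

0.859

Exit C_R = C_{R0}(1−X) = 2.46×0.112 = 0.2755 mol·L⁻¹.
A CSTR operates uniformly at the exit composition, giving r_S = 0.2126 and r_T = 0.007242 (each k·C_R^n at C_R = 0.2755).
Fraction of consumed R going to S: r_S/(r_S+r_T) = 0.9671.
C_S = 0.9671·C_{R0}·X = 0.9671×2.46×0.888 = 2.11 mol·L⁻¹; Y_S = C_S/C_{R0} = 0.859.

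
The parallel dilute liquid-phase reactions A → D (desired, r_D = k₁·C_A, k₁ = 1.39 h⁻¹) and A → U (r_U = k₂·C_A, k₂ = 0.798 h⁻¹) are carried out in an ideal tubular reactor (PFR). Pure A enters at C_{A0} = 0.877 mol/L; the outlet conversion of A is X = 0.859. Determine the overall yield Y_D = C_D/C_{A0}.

C_A = C_{A0}(1−X) = 0.1237 mol/L.
Both paths are first order in A, so the instantaneous fraction to D is constant: dC_D/d(−C_A) = k₁/(k₁+k₂) = 0.6353.
C_D = 0.6353·(C_{A0}−C_A) = 0.6353×0.7533 = 0.479 mol/L.
Y_D = C_D/C_{A0} = 0.4786/0.877 = 0.546.

0.546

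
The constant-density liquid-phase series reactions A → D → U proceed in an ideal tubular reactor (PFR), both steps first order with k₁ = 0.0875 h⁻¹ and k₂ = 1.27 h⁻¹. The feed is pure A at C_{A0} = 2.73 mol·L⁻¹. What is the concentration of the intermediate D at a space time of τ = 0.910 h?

0.123 mol·L⁻¹

The intermediate concentration in a first-order A→B→C sequence is C_D = k₁C_{A0}(e^(−k₁τ) − e^(−k₂τ))/(k₂−k₁).
e^(−k₁τ) = e^(−0.0875×0.910) = e^(−0.07963) = 0.9235; e^(−k₂τ) = e^(−1.156) = 0.3148.
C_D = 0.0875×2.73/(1.27−0.0875) × (0.9235−0.3148) = 0.2020×0.6086 = 0.1229 mol·L⁻¹.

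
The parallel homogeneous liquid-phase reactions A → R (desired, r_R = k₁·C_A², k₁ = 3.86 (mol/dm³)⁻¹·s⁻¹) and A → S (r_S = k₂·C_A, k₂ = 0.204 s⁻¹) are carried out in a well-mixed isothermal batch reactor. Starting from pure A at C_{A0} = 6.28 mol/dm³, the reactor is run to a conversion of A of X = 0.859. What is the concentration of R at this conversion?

C_A = C_{A0}(1−X) = 0.8855 mol/dm³.
Along a PFR/batch, dC_S/dC_A = −r_S/(r_R+r_S) = −k₂/(k₂+k₁·C_A).
Integrating from C_{A0} to C_A: C_S = (0.204/3.86)·ln[(0.204+3.86·6.28)/(0.204+3.86·0.885)] = 0.05285·ln(24.44/3.622) = 0.1009 mol/dm³.
Then C_R = (C_{A0}−C_A) − C_S = 5.395 − 0.1009 = 5.294 mol/dm³.

5.29 mol/dm³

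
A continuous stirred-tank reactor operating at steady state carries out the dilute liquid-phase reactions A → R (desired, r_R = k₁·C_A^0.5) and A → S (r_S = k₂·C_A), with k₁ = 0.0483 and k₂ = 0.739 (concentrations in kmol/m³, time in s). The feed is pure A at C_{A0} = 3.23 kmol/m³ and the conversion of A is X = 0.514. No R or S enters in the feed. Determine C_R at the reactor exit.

Exit C_A = C_{A0}(1−X) = 3.23×0.486 = 1.570 kmol/m³.
A CSTR operates uniformly at the exit composition, giving r_R = 0.06052 and r_S = 1.160 (each k·C_A^n at C_A = 1.570).
Fraction of consumed A going to R: r_R/(r_R+r_S) = 0.04958.
C_R = 0.04958·C_{A0}·X = 0.04958×3.23×0.514 = 0.0823 kmol/m³.

0.0823 kmol/m³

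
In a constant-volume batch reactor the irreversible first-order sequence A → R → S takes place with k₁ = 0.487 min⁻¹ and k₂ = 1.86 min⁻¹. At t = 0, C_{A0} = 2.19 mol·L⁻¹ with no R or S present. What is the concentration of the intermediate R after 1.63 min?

0.314 mol·L⁻¹

Solving the coupled first-order balances gives C_R(t) = [k₁/(k₂−k₁)]·C_{A0}·(e^(−k₁t) − e^(−k₂t)).
e^(−k₁t) = e^(−0.487×1.63) = e^(−0.7938) = 0.4521; e^(−k₂t) = e^(−3.032) = 0.04823.
C_R = 0.487×2.19/(1.86−0.487) × (0.4521−0.04823) = 0.7768×0.4039 = 0.3137 mol·L⁻¹.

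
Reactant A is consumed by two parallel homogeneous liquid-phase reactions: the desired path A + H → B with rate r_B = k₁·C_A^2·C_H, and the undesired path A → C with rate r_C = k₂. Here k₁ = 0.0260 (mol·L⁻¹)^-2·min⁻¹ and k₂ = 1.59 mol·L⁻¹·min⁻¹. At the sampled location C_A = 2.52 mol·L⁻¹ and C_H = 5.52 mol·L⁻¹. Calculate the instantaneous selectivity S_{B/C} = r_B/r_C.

S_{B/C} = r_B/r_C = (k₁·C_A^2·C_H)/(k₂) = (k₁/k₂)·C_A^2·C_H.
= (0.0260×2.520^2×5.520) / (1.59) = 0.9114/1.590 = 0.573.

0.573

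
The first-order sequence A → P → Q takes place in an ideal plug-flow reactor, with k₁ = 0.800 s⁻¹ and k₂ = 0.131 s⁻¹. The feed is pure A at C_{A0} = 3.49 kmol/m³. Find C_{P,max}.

2.45 kmol/m³

At the optimum, C_{P,max}/C_{A0} = (k₁/k₂)^[k₂/(k₂−k₁)].
= (0.800/0.131)^(0.131/(0.131−0.800)) = (6.107)^(-0.1958) = 0.7017.
C_{P,max} = 0.7017×3.49 = 2.45 kmol/m³.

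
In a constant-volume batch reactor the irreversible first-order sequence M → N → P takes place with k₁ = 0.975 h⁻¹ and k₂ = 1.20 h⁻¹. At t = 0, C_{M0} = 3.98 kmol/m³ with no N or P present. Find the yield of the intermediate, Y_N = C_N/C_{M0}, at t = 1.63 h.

For first-order series with pure M initially, C_N(t) = k₁C_{M0}/(k₂−k₁)·(e^(−k₁t) − e^(−k₂t)).
e^(−k₁t) = e^(−0.975×1.63) = e^(−1.589) = 0.2041; e^(−k₂t) = e^(−1.956) = 0.1414.
C_N = 0.975×3.98/(1.20−0.975) × (0.2041−0.1414) = 17.25×0.06266 = 1.081 kmol/m³.
Y_N = C_N/C_{M0} = 1.081/3.98 = 0.272.

0.272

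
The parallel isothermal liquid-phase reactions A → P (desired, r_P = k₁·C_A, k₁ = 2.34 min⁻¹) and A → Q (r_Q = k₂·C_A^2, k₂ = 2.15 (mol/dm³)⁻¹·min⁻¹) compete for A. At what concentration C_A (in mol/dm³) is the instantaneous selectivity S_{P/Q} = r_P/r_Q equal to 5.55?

S_{P/Q} = (k₁/k₂)·C_A⁻¹ ⇒ C_A = (S·k₂/k₁)^(-1).
= (5.55×2.15/2.34)^(-1) = (5.099)^(-1) = 0.196 mol/dm³.

0.196 mol/dm³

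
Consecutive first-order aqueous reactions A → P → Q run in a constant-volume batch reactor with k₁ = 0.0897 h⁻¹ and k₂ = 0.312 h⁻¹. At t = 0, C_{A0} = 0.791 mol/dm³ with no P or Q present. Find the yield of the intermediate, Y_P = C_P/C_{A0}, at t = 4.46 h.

0.170

For first-order series with pure A initially, C_P(t) = k₁C_{A0}/(k₂−k₁)·(e^(−k₁t) − e^(−k₂t)).
e^(−k₁t) = e^(−0.0897×4.46) = e^(−0.4001) = 0.6703; e^(−k₂t) = e^(−1.392) = 0.2487.
C_P = 0.0897×0.791/(0.312−0.0897) × (0.6703−0.2487) = 0.3192×0.4216 = 0.1346 mol/dm³.
Y_P = C_P/C_{A0} = 0.1346/0.791 = 0.170.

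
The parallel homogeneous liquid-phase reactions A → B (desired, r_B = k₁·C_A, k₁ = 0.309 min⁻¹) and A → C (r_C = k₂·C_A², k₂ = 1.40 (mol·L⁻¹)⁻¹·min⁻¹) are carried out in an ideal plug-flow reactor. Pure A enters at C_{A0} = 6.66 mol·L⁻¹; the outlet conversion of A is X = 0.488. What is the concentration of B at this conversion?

0.141 mol·L⁻¹

C_A = C_{A0}(1−X) = 3.410 mol·L⁻¹.
Along a PFR/batch, dC_B/dC_A = −r_B/(r_B+r_C) = −k₁/(k₁+k₂·C_A).
Integrating from C_{A0} to C_A: C_B = (0.309/1.40)·ln[(0.309+1.40·6.66)/(0.309+1.40·3.41)] = 0.2207·ln(9.633/5.083) = 0.1411 mol·L⁻¹.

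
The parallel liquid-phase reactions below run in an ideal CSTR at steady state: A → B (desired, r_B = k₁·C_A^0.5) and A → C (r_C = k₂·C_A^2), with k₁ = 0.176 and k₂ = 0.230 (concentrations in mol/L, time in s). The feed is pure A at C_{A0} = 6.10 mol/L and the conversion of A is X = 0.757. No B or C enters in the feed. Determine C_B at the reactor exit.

1.37 mol/L

Exit C_A = C_{A0}(1−X) = 6.10×0.243 = 1.482 mol/L.
In a CSTR the entire volume is at exit conditions, so r_B = 0.176×1.482^0.5 = 0.2143 and r_C = 0.230×1.482^2 = 0.5054.
Fraction of consumed A going to B: r_B/(r_B+r_C) = 0.2978.
C_B = 0.2978·C_{A0}·X = 0.2978×6.10×0.757 = 1.37 mol/L.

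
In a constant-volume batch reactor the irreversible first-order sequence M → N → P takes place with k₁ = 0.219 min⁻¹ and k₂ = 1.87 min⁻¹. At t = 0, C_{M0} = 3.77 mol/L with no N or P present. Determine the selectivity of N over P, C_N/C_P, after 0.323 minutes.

For first-order series with pure M initially, C_N(t) = k₁C_{M0}/(k₂−k₁)·(e^(−k₁t) − e^(−k₂t)).
e^(−k₁t) = e^(−0.219×0.323) = e^(−0.07074) = 0.9317; e^(−k₂t) = e^(−0.6040) = 0.5466.
C_N = 0.219×3.77/(1.87−0.219) × (0.9317−0.5466) = 0.5001×0.3851 = 0.1926 mol/L.
C_M = C_{M0}e^(−k₁t) = 3.513 mol/L, so C_P = C_{M0}−C_M−C_N = 0.06489 mol/L; C_N/C_P = 2.97.

2.97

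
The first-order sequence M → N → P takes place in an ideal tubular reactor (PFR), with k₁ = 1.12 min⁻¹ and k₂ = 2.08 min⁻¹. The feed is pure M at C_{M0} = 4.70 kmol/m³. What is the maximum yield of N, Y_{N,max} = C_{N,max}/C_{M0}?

0.262

Evaluating C_N at τ_opt = ln(k₂/k₁)/(k₂−k₁) gives C_{N,max}/C_{M0} = (k₁/k₂)^[k₂/(k₂−k₁)].
= (1.12/2.08)^(2.08/(2.08−1.12)) = (0.5385)^(2.167) = 0.2615.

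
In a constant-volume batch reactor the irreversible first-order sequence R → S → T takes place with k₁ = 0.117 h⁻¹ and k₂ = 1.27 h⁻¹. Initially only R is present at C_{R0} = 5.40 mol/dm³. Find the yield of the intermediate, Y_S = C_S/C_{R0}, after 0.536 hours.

0.0439

Solving the coupled first-order balances gives C_S(t) = [k₁/(k₂−k₁)]·C_{R0}·(e^(−k₁t) − e^(−k₂t)).
e^(−k₁t) = e^(−0.117×0.536) = e^(−0.06271) = 0.9392; e^(−k₂t) = e^(−0.6807) = 0.5063.
C_S = 0.117×5.40/(1.27−0.117) × (0.9392−0.5063) = 0.5480×0.4330 = 0.2372 mol/dm³.
Y_S = C_S/C_{R0} = 0.2372/5.40 = 0.0439.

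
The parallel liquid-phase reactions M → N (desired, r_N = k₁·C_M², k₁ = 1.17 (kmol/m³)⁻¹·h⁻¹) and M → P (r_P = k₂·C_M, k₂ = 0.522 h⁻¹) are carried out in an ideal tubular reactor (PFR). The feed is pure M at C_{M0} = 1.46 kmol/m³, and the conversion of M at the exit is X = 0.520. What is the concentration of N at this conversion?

0.533 kmol/m³

C_M = C_{M0}(1−X) = 0.7008 kmol/m³.
Along a PFR/batch, dC_P/dC_M = −r_P/(r_N+r_P) = −k₂/(k₂+k₁·C_M).
Integrating from C_{M0} to C_M: C_P = (0.522/1.17)·ln[(0.522+1.17·1.46)/(0.522+1.17·0.701)] = 0.4462·ln(2.230/1.342) = 0.2266 kmol/m³.
Then C_N = (C_{M0}−C_M) − C_P = 0.7592 − 0.2266 = 0.5326 kmol/m³.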